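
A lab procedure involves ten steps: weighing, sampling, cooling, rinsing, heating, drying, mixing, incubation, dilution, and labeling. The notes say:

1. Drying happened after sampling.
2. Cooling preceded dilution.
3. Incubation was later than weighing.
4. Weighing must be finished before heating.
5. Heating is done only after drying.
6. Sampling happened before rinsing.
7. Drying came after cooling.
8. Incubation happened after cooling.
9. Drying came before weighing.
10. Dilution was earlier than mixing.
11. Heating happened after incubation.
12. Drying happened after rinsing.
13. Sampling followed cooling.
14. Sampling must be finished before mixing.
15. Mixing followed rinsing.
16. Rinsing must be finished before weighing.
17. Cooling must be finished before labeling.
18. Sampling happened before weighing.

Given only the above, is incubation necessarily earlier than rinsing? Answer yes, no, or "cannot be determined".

no

Tracing the constraints gives rinsing → weighing → incubation, so rinsing must come before incubation.
That means incubation cannot be before rinsing.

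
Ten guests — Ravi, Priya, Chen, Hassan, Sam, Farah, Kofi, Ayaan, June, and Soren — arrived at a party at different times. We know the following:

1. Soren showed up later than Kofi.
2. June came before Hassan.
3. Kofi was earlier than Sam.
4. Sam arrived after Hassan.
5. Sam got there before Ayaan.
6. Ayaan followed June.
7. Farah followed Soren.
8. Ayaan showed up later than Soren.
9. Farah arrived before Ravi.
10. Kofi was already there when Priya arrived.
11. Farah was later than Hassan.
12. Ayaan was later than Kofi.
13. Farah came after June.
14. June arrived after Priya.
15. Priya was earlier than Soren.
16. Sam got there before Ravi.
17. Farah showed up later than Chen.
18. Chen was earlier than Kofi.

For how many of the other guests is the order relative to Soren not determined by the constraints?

3

Forced before Soren: Chen, Kofi, and Priya; forced after Soren: Ayaan, Farah, and Ravi.
That leaves Hassan, June, and Sam with no forced order relative to Soren — 3.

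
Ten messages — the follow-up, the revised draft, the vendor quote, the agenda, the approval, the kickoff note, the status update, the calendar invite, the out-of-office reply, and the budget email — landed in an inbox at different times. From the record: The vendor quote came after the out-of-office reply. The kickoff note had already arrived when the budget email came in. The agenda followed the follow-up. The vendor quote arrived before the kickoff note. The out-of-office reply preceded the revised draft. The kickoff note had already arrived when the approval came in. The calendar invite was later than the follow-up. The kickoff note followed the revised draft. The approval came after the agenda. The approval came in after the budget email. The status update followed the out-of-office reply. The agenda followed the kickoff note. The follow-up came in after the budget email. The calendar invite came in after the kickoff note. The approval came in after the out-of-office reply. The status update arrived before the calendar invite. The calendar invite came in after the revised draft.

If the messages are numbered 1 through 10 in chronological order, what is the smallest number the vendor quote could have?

2

The out-of-office reply must come before the vendor quote — 1 forced predecessor.
Nothing else is forced ahead of the vendor quote, so its earliest slot is position 1 + 1 = 2.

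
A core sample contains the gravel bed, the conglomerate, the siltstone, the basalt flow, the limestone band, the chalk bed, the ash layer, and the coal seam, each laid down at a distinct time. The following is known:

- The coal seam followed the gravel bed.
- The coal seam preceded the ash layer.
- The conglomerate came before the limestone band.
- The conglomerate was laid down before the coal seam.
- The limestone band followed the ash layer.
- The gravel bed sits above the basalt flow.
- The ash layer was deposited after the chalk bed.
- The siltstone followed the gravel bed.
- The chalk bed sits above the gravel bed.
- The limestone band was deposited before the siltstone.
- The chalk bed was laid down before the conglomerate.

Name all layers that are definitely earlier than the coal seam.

Directly stated before the coal seam: the conglomerate and the gravel bed.
The basalt flow reaches the coal seam via the basalt flow → the gravel bed → the coal seam.
The chalk bed reaches the coal seam via the chalk bed → the conglomerate → the coal seam.

the basalt flow, the chalk bed, the conglomerate, the gravel bed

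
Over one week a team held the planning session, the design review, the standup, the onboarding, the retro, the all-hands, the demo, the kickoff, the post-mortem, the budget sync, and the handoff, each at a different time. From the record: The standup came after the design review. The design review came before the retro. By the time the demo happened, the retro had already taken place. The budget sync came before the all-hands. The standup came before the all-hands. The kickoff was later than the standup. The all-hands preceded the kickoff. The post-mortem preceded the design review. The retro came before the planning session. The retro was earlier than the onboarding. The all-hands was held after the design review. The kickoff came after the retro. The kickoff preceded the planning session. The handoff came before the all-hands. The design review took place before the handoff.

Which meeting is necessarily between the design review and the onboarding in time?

the retro

Tracing the constraints gives the design review → the retro → the onboarding, so the retro sits after the design review and before the onboarding.
No other meeting is forced both after the design review and before the onboarding.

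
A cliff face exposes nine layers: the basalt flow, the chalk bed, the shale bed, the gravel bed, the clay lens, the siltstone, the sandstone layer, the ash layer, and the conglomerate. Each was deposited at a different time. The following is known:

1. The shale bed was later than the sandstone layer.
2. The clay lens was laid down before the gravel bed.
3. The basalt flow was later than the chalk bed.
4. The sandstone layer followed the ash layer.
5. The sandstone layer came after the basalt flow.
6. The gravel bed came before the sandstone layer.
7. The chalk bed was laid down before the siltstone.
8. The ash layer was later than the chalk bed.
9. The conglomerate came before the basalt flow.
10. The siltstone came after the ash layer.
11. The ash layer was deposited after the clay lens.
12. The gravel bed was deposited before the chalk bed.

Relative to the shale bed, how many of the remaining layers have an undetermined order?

1

Forced before the shale bed: the ash layer, the basalt flow, the chalk bed, the clay lens, the conglomerate, the gravel bed, and the sandstone layer.
That leaves the siltstone with no forced order relative to the shale bed — 1.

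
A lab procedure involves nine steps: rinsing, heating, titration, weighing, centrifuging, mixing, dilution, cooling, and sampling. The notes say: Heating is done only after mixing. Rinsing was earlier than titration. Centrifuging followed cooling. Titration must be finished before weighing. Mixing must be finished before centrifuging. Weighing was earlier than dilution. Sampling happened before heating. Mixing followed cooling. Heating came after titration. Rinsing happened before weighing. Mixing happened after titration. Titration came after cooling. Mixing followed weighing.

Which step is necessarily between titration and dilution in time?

Tracing the constraints gives titration → weighing → dilution, so weighing sits after titration and before dilution.
No other step is forced both after titration and before dilution.

weighing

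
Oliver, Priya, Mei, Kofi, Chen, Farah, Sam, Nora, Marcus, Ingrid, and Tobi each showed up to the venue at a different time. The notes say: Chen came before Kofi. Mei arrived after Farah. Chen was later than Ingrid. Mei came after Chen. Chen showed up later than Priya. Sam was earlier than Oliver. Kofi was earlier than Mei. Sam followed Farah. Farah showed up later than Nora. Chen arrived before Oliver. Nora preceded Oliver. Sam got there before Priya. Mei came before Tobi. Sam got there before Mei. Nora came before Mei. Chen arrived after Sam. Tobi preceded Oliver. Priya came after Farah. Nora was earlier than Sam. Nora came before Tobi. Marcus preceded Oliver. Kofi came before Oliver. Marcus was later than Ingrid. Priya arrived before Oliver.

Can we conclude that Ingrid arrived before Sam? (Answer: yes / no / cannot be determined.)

cannot be determined

No chain of stated constraints runs from Ingrid to Sam, and none runs from Sam to Ingrid either.
So the relative order of Ingrid and Sam is not fixed by the given facts.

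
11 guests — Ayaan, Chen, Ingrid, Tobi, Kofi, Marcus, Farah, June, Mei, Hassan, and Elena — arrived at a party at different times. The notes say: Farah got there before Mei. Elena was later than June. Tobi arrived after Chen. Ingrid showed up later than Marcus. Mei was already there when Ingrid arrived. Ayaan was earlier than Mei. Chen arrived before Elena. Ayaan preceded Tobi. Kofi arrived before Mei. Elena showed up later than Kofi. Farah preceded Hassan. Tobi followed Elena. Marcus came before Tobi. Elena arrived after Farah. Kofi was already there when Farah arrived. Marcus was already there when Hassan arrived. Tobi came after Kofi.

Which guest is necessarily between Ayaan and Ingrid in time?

Mei

Tracing the constraints gives Ayaan → Mei → Ingrid, so Mei sits after Ayaan and before Ingrid.
No other guest is forced both after Ayaan and before Ingrid.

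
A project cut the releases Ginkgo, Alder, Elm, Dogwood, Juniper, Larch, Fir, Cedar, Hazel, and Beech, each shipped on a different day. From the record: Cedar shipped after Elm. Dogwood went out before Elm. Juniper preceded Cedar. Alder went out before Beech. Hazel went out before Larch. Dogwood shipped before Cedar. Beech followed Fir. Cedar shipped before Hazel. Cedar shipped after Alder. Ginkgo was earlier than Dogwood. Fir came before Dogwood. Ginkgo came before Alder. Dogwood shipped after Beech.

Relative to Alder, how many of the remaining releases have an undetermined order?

2

Forced before Alder: Ginkgo; forced after Alder: Beech, Cedar, Dogwood, Elm, Hazel, and Larch.
That leaves Fir and Juniper with no forced order relative to Alder — 2.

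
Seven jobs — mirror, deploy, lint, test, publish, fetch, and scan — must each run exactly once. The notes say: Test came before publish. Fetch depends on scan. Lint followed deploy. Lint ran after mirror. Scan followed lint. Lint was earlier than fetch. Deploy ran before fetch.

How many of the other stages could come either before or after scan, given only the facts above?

2

Forced before scan: deploy, lint, and mirror; forced after scan: fetch.
That leaves publish and test with no forced order relative to scan — 2.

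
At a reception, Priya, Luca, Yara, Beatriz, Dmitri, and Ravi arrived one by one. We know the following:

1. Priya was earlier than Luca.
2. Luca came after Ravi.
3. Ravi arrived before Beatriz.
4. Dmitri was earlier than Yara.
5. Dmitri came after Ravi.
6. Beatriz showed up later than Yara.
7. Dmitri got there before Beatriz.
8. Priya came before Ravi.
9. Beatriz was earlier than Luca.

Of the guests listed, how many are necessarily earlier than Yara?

Directly stated before Yara: Dmitri.
Priya reaches Yara via Priya → Ravi → Dmitri → Yara.
Ravi reaches Yara via Ravi → Dmitri → Yara.
That's Dmitri, Priya, and Ravi — 3 in all.

3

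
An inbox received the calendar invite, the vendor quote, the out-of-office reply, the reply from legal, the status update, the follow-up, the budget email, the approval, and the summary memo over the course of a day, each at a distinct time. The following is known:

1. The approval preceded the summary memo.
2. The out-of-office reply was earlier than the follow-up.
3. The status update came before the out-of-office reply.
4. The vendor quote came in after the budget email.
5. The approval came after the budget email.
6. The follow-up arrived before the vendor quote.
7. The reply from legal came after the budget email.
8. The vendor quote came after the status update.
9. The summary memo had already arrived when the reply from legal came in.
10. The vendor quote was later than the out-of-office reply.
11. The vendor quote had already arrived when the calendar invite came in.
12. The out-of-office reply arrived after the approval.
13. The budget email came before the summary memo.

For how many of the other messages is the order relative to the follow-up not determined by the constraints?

2

Forced before the follow-up: the approval, the budget email, the out-of-office reply, and the status update; forced after the follow-up: the calendar invite and the vendor quote.
That leaves the reply from legal and the summary memo with no forced order relative to the follow-up — 2.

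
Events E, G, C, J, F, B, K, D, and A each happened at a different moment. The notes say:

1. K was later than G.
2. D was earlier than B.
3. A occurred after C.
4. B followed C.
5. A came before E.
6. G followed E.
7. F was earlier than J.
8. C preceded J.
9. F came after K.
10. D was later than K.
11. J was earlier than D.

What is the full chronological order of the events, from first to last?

The constraints fix every adjacent pair, so only one ordering works:
C → A → E → G → K → F → J → D → B.

C, A, E, G, K, F, J, D, B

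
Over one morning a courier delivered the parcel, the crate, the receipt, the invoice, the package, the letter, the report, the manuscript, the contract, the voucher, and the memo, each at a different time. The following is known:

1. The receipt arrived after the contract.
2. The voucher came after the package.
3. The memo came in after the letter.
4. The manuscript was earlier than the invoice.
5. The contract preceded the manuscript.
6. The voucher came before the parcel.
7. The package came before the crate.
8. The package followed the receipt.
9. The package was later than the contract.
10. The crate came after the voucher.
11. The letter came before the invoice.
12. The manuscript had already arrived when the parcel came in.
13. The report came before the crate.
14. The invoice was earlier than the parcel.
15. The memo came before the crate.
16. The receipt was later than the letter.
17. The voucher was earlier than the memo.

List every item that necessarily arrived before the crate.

the contract, the letter, the memo, the package, the receipt, the report, the voucher

Directly stated before the crate: the memo, the package, the report, and the voucher.
The contract reaches the crate via the contract → the package → the crate.
The letter reaches the crate via the letter → the memo → the crate.
The receipt reaches the crate via the receipt → the package → the crate.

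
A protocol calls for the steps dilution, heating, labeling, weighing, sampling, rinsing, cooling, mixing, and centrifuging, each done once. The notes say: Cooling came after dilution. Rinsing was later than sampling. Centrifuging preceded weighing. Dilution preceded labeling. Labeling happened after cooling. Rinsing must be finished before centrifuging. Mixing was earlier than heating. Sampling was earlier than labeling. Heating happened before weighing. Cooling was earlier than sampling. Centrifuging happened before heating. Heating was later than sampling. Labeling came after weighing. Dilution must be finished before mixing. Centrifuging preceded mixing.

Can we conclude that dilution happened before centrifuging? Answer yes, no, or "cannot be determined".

Chain the constraints: dilution → cooling → sampling → rinsing → centrifuging. Each link is directly stated, so dilution comes before centrifuging.

yes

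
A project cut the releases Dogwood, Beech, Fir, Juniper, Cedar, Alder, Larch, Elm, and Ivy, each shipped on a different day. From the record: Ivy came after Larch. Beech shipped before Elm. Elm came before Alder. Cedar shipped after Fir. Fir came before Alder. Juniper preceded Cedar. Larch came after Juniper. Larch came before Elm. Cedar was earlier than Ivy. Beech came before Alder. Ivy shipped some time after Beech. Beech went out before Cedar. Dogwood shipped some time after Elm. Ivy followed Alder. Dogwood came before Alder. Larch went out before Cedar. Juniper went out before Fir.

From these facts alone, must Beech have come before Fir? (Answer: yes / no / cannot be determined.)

No chain of stated constraints runs from Beech to Fir, and none runs from Fir to Beech either.
So the relative order of Beech and Fir is not fixed by the given facts.

cannot be determined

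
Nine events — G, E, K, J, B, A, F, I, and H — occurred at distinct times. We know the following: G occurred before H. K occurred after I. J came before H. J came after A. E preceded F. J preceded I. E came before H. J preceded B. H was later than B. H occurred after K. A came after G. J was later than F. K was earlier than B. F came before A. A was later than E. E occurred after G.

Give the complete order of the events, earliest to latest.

The constraints fix every adjacent pair, so only one ordering works:
G → E → F → A → J → I → K → B → H.

G, E, F, A, J, I, K, B, H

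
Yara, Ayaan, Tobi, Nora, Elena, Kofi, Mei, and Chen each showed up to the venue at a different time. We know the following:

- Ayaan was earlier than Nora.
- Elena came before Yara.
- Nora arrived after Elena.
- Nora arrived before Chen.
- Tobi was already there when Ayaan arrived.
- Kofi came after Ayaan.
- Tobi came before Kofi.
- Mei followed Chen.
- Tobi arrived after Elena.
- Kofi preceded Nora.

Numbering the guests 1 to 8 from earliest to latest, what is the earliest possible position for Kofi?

4

Ayaan, Elena, and Tobi must all come before Kofi — 3 forced predecessors.
Nothing else is forced ahead of Kofi, so their earliest slot is position 3 + 1 = 4.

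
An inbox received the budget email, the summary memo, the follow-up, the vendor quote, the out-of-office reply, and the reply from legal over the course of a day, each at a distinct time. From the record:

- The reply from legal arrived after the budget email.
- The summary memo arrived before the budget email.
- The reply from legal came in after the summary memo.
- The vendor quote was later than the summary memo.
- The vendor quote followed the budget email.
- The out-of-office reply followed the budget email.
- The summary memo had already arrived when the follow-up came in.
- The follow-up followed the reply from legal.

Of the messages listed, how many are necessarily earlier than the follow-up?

Directly stated before the follow-up: the reply from legal and the summary memo.
The budget email reaches the follow-up via the budget email → the reply from legal → the follow-up.
No chain forces the out-of-office reply (or any of the others) ahead of the follow-up.
That's the budget email, the reply from legal, and the summary memo — 3 in all.

3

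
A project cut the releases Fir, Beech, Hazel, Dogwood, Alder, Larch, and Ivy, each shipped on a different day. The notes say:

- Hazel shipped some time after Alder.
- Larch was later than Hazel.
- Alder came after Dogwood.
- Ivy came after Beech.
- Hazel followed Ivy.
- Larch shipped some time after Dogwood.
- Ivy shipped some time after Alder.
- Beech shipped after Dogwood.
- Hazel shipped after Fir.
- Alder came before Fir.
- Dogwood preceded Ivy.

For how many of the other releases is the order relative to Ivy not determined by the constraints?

Forced before Ivy: Alder, Beech, and Dogwood; forced after Ivy: Hazel and Larch.
That leaves Fir with no forced order relative to Ivy — 1.

1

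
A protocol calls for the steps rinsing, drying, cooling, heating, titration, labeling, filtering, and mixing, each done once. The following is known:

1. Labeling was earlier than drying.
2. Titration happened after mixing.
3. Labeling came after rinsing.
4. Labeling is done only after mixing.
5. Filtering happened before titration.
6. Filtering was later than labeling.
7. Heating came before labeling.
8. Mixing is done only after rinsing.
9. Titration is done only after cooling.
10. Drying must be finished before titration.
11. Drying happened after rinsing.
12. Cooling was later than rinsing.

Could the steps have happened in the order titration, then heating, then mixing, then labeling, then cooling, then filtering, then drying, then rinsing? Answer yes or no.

The constraints require rinsing before mixing, but in the proposed sequence mixing appears ahead of rinsing. That one violation is enough.

no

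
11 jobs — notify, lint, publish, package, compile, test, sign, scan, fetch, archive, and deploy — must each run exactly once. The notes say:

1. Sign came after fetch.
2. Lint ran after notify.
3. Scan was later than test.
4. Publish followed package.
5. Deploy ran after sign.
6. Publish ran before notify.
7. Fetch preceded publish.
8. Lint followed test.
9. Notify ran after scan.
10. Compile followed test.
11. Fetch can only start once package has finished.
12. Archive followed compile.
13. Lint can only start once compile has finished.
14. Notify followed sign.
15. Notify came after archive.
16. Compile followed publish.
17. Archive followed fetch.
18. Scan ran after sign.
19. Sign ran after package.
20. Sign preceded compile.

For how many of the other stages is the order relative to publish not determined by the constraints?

4

Forced before publish: fetch and package; forced after publish: archive, compile, lint, and notify.
That leaves deploy, scan, sign, and test with no forced order relative to publish — 4.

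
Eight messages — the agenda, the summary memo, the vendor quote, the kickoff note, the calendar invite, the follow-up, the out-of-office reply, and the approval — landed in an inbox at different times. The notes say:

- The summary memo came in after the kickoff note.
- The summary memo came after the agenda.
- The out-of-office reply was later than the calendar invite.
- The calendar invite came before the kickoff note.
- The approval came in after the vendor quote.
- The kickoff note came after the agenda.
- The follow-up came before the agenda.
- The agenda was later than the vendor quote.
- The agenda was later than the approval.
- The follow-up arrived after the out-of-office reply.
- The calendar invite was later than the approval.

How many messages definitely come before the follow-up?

Directly stated before the follow-up: the out-of-office reply.
The approval reaches the follow-up via the approval → the calendar invite → the out-of-office reply → the follow-up.
The calendar invite reaches the follow-up via the calendar invite → the out-of-office reply → the follow-up.
The vendor quote reaches the follow-up via the vendor quote → the approval → the calendar invite → the out-of-office reply → the follow-up.
No chain forces the kickoff note (or any of the others) ahead of the follow-up.
That's the approval, the calendar invite, the out-of-office reply, and the vendor quote — 4 in all.

4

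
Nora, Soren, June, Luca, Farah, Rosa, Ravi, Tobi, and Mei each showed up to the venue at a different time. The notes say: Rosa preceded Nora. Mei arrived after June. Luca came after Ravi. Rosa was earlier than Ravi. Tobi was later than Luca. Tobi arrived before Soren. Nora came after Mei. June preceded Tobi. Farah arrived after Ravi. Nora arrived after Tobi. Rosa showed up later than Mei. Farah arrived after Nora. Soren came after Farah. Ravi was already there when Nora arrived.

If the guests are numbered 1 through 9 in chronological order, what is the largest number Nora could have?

Nora must come before Farah and Soren — 2 guests forced after them.
Everything else can be placed before Nora in some valid order, so Nora can sit as late as position 9 − 2 = 7.

7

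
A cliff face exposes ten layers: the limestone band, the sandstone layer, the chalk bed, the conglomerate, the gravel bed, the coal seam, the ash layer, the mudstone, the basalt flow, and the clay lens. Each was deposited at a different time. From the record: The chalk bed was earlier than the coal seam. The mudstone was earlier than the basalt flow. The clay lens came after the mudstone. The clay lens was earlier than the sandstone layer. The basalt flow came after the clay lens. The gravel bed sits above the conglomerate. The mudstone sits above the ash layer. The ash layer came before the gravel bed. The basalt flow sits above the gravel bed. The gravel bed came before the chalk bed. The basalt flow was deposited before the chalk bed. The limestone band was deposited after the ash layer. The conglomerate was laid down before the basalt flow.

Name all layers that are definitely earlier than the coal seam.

the ash layer, the basalt flow, the chalk bed, the clay lens, the conglomerate, the gravel bed, the mudstone

Directly stated before the coal seam: the chalk bed.
The ash layer reaches the coal seam via the ash layer → the gravel bed → the chalk bed → the coal seam.
The basalt flow reaches the coal seam via the basalt flow → the chalk bed → the coal seam.
The clay lens reaches the coal seam via the clay lens → the basalt flow → the chalk bed → the coal seam.
Likewise the conglomerate, the gravel bed, and the mudstone each reach the coal seam by chaining the stated constraints.
No chain forces the sandstone layer (or any of the others) ahead of the coal seam.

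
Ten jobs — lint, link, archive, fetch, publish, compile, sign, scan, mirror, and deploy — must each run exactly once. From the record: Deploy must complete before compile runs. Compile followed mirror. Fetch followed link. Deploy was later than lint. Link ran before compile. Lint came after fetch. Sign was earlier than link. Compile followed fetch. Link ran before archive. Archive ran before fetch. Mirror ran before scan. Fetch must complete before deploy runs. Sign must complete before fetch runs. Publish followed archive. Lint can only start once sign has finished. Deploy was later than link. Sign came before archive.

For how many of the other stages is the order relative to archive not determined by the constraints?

Forced before archive: link and sign; forced after archive: compile, deploy, fetch, lint, and publish.
That leaves mirror and scan with no forced order relative to archive — 2.

2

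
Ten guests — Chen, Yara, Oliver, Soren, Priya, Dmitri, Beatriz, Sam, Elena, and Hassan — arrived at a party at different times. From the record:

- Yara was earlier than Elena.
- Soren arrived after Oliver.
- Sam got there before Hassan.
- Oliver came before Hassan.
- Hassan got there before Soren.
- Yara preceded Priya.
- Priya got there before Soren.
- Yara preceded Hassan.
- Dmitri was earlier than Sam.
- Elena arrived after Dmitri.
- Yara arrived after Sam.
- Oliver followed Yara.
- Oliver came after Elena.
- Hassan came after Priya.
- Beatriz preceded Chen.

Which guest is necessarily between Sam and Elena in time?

Tracing the constraints gives Sam → Yara → Elena, so Yara sits after Sam and before Elena.
No other guest is forced both after Sam and before Elena.

Yara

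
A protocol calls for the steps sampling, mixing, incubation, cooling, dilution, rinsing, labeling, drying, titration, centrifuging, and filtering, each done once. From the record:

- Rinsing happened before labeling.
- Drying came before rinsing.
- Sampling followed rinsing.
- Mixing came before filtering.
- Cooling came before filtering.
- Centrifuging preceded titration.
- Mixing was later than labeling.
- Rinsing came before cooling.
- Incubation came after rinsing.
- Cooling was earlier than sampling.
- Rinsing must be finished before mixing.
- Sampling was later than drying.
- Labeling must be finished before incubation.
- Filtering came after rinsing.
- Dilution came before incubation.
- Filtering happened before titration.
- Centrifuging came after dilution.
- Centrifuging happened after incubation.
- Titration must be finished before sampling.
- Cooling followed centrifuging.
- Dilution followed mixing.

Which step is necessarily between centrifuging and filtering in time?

cooling

Tracing the constraints gives centrifuging → cooling → filtering, so cooling sits after centrifuging and before filtering.
No other step is forced both after centrifuging and before filtering.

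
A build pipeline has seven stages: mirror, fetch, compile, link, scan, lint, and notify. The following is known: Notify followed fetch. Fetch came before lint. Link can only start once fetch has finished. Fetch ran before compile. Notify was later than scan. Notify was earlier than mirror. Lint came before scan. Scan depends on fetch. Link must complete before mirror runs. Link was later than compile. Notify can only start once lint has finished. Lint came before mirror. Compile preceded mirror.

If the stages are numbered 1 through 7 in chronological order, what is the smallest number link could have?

Compile and fetch must both come before link — 2 forced predecessors.
Nothing else is forced ahead of link, so its earliest slot is position 2 + 1 = 3.

3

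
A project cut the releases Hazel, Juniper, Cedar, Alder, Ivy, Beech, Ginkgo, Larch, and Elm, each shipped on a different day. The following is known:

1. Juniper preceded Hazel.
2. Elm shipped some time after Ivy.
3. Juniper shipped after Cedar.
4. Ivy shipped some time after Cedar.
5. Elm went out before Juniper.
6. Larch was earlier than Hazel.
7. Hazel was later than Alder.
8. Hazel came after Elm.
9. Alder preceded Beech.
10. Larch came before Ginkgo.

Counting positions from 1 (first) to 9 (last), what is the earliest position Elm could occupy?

3

Cedar and Ivy must both come before Elm — 2 forced predecessors.
Nothing else is forced ahead of Elm, so its earliest slot is position 2 + 1 = 3.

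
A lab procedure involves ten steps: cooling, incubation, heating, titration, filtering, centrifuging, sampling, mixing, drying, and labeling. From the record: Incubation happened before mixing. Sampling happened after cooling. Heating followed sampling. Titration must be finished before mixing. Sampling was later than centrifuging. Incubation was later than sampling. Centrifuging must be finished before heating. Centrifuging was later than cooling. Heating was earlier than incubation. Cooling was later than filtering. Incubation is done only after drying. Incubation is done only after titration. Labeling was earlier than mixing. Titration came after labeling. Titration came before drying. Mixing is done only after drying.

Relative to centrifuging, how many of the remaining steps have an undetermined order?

Forced before centrifuging: cooling and filtering; forced after centrifuging: heating, incubation, mixing, and sampling.
That leaves drying, labeling, and titration with no forced order relative to centrifuging — 3.

3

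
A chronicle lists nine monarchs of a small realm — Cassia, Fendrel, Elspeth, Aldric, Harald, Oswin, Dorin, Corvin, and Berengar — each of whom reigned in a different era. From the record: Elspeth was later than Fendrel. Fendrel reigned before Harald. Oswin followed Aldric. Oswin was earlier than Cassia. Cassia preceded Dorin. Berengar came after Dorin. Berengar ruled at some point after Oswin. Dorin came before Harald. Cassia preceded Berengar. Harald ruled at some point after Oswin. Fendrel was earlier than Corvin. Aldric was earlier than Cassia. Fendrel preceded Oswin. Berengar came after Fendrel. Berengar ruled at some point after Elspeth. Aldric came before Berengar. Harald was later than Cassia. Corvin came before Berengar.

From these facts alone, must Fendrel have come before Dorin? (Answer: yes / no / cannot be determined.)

Chain the constraints: Fendrel → Oswin → Cassia → Dorin. Each link is directly stated, so Fendrel comes before Dorin.

yes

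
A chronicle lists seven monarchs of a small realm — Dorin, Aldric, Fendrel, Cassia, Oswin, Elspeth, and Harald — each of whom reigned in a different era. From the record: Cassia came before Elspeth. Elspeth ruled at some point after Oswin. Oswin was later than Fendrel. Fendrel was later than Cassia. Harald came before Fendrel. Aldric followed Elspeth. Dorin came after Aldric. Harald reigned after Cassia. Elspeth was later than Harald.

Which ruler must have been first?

Cassia

Cassia has a chain of constraints placing them before every other ruler, so Cassia must be first.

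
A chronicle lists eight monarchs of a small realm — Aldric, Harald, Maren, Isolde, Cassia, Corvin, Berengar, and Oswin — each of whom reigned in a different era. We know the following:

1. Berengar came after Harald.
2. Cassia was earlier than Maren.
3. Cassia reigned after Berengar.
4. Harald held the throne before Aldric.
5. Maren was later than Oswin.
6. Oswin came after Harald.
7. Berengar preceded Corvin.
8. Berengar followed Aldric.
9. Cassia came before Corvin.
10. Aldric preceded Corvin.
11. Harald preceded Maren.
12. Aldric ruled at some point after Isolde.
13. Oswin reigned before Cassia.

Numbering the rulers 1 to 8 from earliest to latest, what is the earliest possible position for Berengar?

Aldric, Harald, and Isolde must all come before Berengar — 3 forced predecessors.
Nothing else is forced ahead of Berengar, so their earliest slot is position 3 + 1 = 4.

4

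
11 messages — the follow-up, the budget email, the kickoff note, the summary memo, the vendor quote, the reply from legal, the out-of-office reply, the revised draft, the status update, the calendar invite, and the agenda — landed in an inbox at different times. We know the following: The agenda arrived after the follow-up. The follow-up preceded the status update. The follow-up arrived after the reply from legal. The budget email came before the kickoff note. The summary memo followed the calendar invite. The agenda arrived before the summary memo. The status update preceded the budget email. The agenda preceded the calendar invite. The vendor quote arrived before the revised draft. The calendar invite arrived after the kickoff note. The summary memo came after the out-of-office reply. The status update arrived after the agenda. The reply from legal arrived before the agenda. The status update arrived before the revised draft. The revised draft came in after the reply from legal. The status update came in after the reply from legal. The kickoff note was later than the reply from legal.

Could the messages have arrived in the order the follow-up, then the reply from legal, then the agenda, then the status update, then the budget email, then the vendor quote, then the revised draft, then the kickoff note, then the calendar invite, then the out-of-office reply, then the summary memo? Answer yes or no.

no

The constraints require the reply from legal before the follow-up, but in the proposed sequence the follow-up appears ahead of the reply from legal. That one violation is enough.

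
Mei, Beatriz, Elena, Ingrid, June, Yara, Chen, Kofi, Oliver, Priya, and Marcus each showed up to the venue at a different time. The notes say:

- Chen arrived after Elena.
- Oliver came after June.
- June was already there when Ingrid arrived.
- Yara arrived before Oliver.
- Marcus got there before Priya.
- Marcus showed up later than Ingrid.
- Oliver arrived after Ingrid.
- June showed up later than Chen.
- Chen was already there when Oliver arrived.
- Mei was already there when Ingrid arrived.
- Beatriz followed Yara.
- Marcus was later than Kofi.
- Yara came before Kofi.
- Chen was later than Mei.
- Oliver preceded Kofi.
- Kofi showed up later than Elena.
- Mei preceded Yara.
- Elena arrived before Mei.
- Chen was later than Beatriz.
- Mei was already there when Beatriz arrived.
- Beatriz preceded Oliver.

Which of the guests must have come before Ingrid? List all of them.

Beatriz, Chen, Elena, June, Mei, Yara

Directly stated before Ingrid: June and Mei.
Beatriz reaches Ingrid via Beatriz → Chen → June → Ingrid.
Chen reaches Ingrid via Chen → June → Ingrid.
Elena reaches Ingrid via Elena → Mei → Ingrid.
Likewise Yara reaches Ingrid by chaining the stated constraints.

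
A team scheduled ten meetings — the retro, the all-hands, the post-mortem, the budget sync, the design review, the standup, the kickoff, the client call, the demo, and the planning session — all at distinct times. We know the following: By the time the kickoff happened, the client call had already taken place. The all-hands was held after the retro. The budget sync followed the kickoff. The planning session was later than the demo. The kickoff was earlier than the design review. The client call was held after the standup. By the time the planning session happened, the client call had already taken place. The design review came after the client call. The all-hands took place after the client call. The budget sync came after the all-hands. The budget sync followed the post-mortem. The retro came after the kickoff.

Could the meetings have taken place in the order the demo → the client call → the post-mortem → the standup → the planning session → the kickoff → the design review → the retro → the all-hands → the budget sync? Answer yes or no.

no

The constraints require the standup before the client call, but in the proposed sequence the client call appears ahead of the standup. That one violation is enough.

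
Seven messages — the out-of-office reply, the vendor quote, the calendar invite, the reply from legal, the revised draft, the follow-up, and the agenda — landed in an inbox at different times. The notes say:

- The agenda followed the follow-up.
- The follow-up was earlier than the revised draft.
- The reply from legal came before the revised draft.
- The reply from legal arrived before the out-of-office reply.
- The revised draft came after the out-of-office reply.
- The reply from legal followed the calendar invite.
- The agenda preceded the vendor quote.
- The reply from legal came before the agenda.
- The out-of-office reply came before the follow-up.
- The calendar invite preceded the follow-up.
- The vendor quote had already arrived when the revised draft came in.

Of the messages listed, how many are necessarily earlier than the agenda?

4

Directly stated before the agenda: the follow-up and the reply from legal.
The calendar invite reaches the agenda via the calendar invite → the follow-up → the agenda.
The out-of-office reply reaches the agenda via the out-of-office reply → the follow-up → the agenda.
That's the calendar invite, the follow-up, the out-of-office reply, and the reply from legal — 4 in all.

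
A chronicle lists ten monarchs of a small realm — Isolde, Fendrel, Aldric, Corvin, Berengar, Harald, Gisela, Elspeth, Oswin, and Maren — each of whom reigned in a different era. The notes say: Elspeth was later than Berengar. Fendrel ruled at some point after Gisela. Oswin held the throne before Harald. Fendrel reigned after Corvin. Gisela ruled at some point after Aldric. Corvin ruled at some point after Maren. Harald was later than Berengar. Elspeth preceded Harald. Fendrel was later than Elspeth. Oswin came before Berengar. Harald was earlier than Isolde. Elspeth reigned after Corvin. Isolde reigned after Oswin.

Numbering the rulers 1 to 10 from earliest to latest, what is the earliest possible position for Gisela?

Aldric must come before Gisela — 1 forced predecessor.
Nothing else is forced ahead of Gisela, so their earliest slot is position 1 + 1 = 2.

2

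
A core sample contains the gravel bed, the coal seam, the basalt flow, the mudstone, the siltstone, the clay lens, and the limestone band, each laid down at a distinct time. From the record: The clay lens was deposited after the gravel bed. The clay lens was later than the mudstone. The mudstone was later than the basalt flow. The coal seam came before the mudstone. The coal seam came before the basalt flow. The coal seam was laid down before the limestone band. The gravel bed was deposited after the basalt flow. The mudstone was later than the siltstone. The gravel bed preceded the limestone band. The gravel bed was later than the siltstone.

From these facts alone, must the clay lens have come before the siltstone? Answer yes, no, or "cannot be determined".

Tracing the constraints gives the siltstone → the gravel bed → the clay lens, so the siltstone must come before the clay lens.
That means the clay lens cannot be before the siltstone.

no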